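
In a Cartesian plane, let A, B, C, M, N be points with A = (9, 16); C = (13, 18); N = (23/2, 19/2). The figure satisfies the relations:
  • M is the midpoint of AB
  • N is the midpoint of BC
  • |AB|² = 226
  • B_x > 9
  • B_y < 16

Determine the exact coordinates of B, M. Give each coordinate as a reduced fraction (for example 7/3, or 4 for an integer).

1. B_x = 10  [B = 2·N−C = 2·(23/2, 19/2)−(13, 18)]
2. B_y = 1  [B = 2·N−C = 2·(23/2, 19/2)−(13, 18)]
   so B = (10, 1)
3. M_x = 19/2  [2·M = A+B = (9, 16)+(10, 1)]
4. M_y = 17/2  [2·M = A+B = (9, 16)+(10, 1)]
   so M = (19/2, 17/2)

B = (10, 1)
M = (19/2, 17/2)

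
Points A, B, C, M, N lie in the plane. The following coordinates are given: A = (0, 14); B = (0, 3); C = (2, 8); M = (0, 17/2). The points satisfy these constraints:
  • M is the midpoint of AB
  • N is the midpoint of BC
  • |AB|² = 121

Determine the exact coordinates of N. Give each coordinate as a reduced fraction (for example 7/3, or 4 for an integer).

1. N_x = 1  [2·N = B+C = (0, 3)+(2, 8)]
2. N_y = 11/2  [2·N = B+C = (0, 3)+(2, 8)]
   so N = (1, 11/2)

N = (1, 11/2)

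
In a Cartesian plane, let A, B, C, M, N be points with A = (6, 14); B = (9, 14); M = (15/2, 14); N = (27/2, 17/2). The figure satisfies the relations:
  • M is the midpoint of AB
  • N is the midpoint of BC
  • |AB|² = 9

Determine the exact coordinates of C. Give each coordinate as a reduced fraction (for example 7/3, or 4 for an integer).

C = (18, 3)

1. C_x = 18  [C = 2·N−B = 2·(27/2, 17/2)−(9, 14)]
2. C_y = 3  [C = 2·N−B = 2·(27/2, 17/2)−(9, 14)]
   so C = (18, 3)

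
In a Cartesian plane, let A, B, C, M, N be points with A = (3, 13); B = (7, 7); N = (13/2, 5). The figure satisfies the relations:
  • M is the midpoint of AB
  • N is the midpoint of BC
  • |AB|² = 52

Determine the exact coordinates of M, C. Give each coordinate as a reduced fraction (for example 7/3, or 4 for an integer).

M = (5, 10)
C = (6, 3)

1. M_x = 5  [2·M = A+B = (3, 13)+(7, 7)]
2. M_y = 10  [2·M = A+B = (3, 13)+(7, 7)]
   so M = (5, 10)
3. C_x = 6  [C = 2·N−B = 2·(13/2, 5)−(7, 7)]
4. C_y = 3  [C = 2·N−B = 2·(13/2, 5)−(7, 7)]
   so C = (6, 3)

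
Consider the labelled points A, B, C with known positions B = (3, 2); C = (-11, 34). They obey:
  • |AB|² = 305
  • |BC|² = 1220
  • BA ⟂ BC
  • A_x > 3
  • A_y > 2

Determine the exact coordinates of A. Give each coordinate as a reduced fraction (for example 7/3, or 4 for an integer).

1. A_x = 19  [[BA ⟂ BC ⇒ -14x+32y-22=0] ∩ [|A−(3, 2)|²=305]]
2. A_y = 9  [[BA ⟂ BC ⇒ -14x+32y-22=0] ∩ [|A−(3, 2)|²=305]]
   so A = (19, 9)

A = (19, 9)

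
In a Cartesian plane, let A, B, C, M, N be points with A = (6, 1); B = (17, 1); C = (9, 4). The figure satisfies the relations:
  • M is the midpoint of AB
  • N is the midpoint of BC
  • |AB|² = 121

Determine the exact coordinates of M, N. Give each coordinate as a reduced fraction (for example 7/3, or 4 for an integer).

1. M_x = 23/2  [2·M = A+B = (6, 1)+(17, 1)]
2. M_y = 1  [2·M = A+B = (6, 1)+(17, 1)]
   so M = (23/2, 1)
3. N_x = 13  [2·N = B+C = (17, 1)+(9, 4)]
4. N_y = 5/2  [2·N = B+C = (17, 1)+(9, 4)]
   so N = (13, 5/2)

M = (23/2, 1)
N = (13, 5/2)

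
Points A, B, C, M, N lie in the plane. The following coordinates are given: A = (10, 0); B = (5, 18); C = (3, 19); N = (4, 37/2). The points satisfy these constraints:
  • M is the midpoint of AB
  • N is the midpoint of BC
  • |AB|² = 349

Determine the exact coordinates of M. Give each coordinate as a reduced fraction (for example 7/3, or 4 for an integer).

M = (15/2, 9)

1. M_x = 15/2  [2·M = A+B = (10, 0)+(5, 18)]
2. M_y = 9  [2·M = A+B = (10, 0)+(5, 18)]
   so M = (15/2, 9)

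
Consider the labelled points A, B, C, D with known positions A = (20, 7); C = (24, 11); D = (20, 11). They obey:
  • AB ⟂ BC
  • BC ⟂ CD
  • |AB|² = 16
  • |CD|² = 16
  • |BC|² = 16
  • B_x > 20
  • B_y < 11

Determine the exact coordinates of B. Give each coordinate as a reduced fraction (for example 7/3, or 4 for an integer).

B = (24, 7)

1. B_x = 24  [[BC ⟂ CD ⇒ 4x-96=0] ∩ [|B−(20, 7)|²=16]]
2. B_y = 7  [[BC ⟂ CD ⇒ 4x-96=0] ∩ [|B−(20, 7)|²=16]]
   so B = (24, 7)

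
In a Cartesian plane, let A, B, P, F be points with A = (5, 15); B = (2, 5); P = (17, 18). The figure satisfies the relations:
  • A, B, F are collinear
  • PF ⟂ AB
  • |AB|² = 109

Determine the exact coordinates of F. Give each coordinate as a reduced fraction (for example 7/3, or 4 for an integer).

1. F_x = 743/109  [[A, B, F are collinear ⇒ 10x-3y-5=0] ∩ [PF ⟂ AB ⇒ -3x-10y+231=0]]
2. F_y = 2295/109  [[A, B, F are collinear ⇒ 10x-3y-5=0] ∩ [PF ⟂ AB ⇒ -3x-10y+231=0]]
   so F = (743/109, 2295/109)

F = (743/109, 2295/109)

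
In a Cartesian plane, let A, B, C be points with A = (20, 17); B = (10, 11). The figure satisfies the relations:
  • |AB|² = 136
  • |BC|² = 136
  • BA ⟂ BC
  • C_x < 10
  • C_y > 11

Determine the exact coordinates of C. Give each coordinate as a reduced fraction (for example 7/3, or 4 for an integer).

1. C_x = 4  [[BA ⟂ BC ⇒ 10x+6y-166=0] ∩ [|C−(10, 11)|²=136]]
2. C_y = 21  [[BA ⟂ BC ⇒ 10x+6y-166=0] ∩ [|C−(10, 11)|²=136]]
   so C = (4, 21)

C = (4, 21)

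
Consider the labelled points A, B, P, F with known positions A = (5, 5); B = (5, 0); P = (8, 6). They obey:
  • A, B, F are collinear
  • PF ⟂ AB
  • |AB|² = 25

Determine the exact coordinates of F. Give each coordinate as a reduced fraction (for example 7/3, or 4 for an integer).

F = (5, 6)

1. F_x = 5  [[A, B, F are collinear ⇒ 5x-25=0] ∩ [PF ⟂ AB ⇒ -5y+30=0]]
2. F_y = 6  [[A, B, F are collinear ⇒ 5x-25=0] ∩ [PF ⟂ AB ⇒ -5y+30=0]]
   so F = (5, 6)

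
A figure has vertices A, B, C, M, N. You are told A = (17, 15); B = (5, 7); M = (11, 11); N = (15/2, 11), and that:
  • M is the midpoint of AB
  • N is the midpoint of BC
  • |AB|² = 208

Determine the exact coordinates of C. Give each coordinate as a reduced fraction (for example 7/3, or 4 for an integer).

1. C_x = 10  [C = 2·N−B = 2·(15/2, 11)−(5, 7)]
2. C_y = 15  [C = 2·N−B = 2·(15/2, 11)−(5, 7)]
   so C = (10, 15)

C = (10, 15)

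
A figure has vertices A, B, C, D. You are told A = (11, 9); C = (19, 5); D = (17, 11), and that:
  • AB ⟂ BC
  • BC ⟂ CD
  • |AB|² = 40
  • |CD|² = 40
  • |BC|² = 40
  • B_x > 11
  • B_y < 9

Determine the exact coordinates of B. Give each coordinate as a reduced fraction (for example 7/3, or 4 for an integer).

B = (13, 3)

1. B_x = 13  [[BC ⟂ CD ⇒ 2x-6y-8=0] ∩ [|B−(11, 9)|²=40]]
2. B_y = 3  [[BC ⟂ CD ⇒ 2x-6y-8=0] ∩ [|B−(11, 9)|²=40]]
   so B = (13, 3)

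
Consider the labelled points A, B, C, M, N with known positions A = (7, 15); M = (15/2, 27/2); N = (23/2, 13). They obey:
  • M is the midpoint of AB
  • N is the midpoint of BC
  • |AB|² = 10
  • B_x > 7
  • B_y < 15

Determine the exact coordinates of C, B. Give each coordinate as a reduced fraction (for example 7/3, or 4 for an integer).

C = (15, 14)
B = (8, 12)

1. B_x = 8  [B = 2·M−A = 2·(15/2, 27/2)−(7, 15)]
2. B_y = 12  [B = 2·M−A = 2·(15/2, 27/2)−(7, 15)]
   so B = (8, 12)
3. C_x = 15  [C = 2·N−B = 2·(23/2, 13)−(8, 12)]
4. C_y = 14  [C = 2·N−B = 2·(23/2, 13)−(8, 12)]
   so C = (15, 14)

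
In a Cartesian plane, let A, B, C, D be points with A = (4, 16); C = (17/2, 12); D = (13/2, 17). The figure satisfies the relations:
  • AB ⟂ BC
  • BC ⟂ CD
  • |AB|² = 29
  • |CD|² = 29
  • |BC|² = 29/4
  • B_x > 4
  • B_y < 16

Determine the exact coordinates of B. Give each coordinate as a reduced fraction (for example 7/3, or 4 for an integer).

1. B_x = 6  [[BC ⟂ CD ⇒ 2x-5y+43=0] ∩ [|B−(4, 16)|²=29]]
2. B_y = 11  [[BC ⟂ CD ⇒ 2x-5y+43=0] ∩ [|B−(4, 16)|²=29]]
   so B = (6, 11)

B = (6, 11)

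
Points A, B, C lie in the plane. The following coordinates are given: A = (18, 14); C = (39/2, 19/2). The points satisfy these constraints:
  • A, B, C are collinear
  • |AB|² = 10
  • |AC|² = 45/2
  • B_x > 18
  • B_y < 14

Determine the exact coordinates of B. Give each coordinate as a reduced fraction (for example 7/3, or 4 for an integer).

1. B_x = 19  [[A, B, C are collinear ⇒ -9/2x-3/2y+102=0] ∩ [|B−(18, 14)|²=10]]
2. B_y = 11  [[A, B, C are collinear ⇒ -9/2x-3/2y+102=0] ∩ [|B−(18, 14)|²=10]]
   so B = (19, 11)

B = (19, 11)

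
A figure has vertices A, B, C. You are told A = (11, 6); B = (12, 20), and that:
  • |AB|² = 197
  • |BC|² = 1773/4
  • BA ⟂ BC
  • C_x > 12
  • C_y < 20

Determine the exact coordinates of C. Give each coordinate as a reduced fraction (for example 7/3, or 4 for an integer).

C = (33, 37/2)

1. C_x = 33  [[BA ⟂ BC ⇒ -1x-14y+292=0] ∩ [|C−(12, 20)|²=1773/4]]
2. C_y = 37/2  [[BA ⟂ BC ⇒ -1x-14y+292=0] ∩ [|C−(12, 20)|²=1773/4]]
   so C = (33, 37/2)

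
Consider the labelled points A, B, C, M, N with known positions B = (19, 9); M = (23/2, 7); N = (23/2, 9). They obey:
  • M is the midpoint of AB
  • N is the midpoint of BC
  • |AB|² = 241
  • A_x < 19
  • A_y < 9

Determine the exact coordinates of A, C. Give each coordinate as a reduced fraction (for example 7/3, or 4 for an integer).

A = (4, 5)
C = (4, 9)

1. A_x = 4  [A = 2·M−B = 2·(23/2, 7)−(19, 9)]
2. A_y = 5  [A = 2·M−B = 2·(23/2, 7)−(19, 9)]
   so A = (4, 5)
3. C_x = 4  [C = 2·N−B = 2·(23/2, 9)−(19, 9)]
4. C_y = 9  [C = 2·N−B = 2·(23/2, 9)−(19, 9)]
   so C = (4, 9)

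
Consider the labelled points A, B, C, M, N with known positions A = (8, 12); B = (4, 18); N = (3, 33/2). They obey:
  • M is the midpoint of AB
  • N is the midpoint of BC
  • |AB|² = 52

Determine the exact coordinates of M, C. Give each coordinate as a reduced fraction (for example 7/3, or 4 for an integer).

M = (6, 15)
C = (2, 15)

1. M_x = 6  [2·M = A+B = (8, 12)+(4, 18)]
2. M_y = 15  [2·M = A+B = (8, 12)+(4, 18)]
   so M = (6, 15)
3. C_x = 2  [C = 2·N−B = 2·(3, 33/2)−(4, 18)]
4. C_y = 15  [C = 2·N−B = 2·(3, 33/2)−(4, 18)]
   so C = (2, 15)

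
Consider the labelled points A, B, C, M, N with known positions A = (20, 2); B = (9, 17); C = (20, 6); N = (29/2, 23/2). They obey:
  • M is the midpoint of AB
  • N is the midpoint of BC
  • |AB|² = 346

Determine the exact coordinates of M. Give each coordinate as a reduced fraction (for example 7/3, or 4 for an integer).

1. M_x = 29/2  [2·M = A+B = (20, 2)+(9, 17)]
2. M_y = 19/2  [2·M = A+B = (20, 2)+(9, 17)]
   so M = (29/2, 19/2)

M = (29/2, 19/2)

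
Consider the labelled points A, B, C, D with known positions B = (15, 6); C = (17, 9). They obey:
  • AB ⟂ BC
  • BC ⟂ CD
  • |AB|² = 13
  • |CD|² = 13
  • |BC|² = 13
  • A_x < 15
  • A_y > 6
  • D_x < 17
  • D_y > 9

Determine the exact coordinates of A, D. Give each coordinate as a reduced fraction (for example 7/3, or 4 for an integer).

1. A_x = 12  [[AB ⟂ BC ⇒ -2x-3y+48=0] ∩ [|A−(15, 6)|²=13]]
2. A_y = 8  [[AB ⟂ BC ⇒ -2x-3y+48=0] ∩ [|A−(15, 6)|²=13]]
   so A = (12, 8)
3. D_x = 14  [[BC ⟂ CD ⇒ 2x+3y-61=0] ∩ [|D−(17, 9)|²=13]]
4. D_y = 11  [[BC ⟂ CD ⇒ 2x+3y-61=0] ∩ [|D−(17, 9)|²=13]]
   so D = (14, 11)

A = (12, 8)
D = (14, 11)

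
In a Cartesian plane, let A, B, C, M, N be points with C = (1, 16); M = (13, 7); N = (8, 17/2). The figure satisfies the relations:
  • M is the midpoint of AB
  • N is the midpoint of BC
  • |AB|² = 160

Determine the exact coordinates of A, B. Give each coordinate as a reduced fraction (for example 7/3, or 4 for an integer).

1. B_x = 15  [B = 2·N−C = 2·(8, 17/2)−(1, 16)]
2. B_y = 1  [B = 2·N−C = 2·(8, 17/2)−(1, 16)]
   so B = (15, 1)
3. A_x = 11  [A = 2·M−B = 2·(13, 7)−(15, 1)]
4. A_y = 13  [A = 2·M−B = 2·(13, 7)−(15, 1)]
   so A = (11, 13)

A = (11, 13)
B = (15, 1)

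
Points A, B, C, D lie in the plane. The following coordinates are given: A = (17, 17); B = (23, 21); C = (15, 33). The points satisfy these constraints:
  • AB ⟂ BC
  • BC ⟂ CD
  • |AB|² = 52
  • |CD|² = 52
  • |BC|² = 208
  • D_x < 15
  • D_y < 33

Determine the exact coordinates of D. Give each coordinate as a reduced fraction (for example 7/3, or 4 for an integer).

1. D_x = 9  [[BC ⟂ CD ⇒ -8x+12y-276=0] ∩ [|D−(15, 33)|²=52]]
2. D_y = 29  [[BC ⟂ CD ⇒ -8x+12y-276=0] ∩ [|D−(15, 33)|²=52]]
   so D = (9, 29)

D = (9, 29)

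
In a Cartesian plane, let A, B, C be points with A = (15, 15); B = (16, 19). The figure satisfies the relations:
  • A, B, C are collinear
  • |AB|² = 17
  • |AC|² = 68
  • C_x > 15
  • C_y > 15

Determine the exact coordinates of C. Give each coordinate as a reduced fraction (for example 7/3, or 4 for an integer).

1. C_x = 17  [[A, B, C are collinear ⇒ -4x+1y+45=0] ∩ [|C−(15, 15)|²=68]]
2. C_y = 23  [[A, B, C are collinear ⇒ -4x+1y+45=0] ∩ [|C−(15, 15)|²=68]]
   so C = (17, 23)

C = (17, 23)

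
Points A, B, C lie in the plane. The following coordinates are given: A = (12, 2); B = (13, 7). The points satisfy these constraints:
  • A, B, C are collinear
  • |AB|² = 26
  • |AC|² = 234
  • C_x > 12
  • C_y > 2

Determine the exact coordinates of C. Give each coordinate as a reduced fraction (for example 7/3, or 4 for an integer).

C = (15, 17)

1. C_x = 15  [[A, B, C are collinear ⇒ -5x+1y+58=0] ∩ [|C−(12, 2)|²=234]]
2. C_y = 17  [[A, B, C are collinear ⇒ -5x+1y+58=0] ∩ [|C−(12, 2)|²=234]]
   so C = (15, 17)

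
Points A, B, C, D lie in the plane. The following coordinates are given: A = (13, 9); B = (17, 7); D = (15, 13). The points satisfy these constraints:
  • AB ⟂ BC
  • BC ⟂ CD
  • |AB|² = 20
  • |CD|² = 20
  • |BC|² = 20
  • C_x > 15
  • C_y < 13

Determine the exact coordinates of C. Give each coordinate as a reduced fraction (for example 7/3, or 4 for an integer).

C = (19, 11)

1. C_x = 19  [[AB ⟂ BC ⇒ 4x-2y-54=0] ∩ [|C−(15, 13)|²=20]]
2. C_y = 11  [[AB ⟂ BC ⇒ 4x-2y-54=0] ∩ [|C−(15, 13)|²=20]]
   so C = (19, 11)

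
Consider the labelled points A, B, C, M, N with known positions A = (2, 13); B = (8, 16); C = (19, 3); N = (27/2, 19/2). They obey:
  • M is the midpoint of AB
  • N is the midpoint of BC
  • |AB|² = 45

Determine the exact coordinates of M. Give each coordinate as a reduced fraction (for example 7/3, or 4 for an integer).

M = (5, 29/2)

1. M_x = 5  [2·M = A+B = (2, 13)+(8, 16)]
2. M_y = 29/2  [2·M = A+B = (2, 13)+(8, 16)]
   so M = (5, 29/2)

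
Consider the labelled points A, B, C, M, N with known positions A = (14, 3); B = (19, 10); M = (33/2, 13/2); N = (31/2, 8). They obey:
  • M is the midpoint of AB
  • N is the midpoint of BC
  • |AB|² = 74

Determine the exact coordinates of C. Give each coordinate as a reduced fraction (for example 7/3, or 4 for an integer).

C = (12, 6)

1. C_x = 12  [C = 2·N−B = 2·(31/2, 8)−(19, 10)]
2. C_y = 6  [C = 2·N−B = 2·(31/2, 8)−(19, 10)]
   so C = (12, 6)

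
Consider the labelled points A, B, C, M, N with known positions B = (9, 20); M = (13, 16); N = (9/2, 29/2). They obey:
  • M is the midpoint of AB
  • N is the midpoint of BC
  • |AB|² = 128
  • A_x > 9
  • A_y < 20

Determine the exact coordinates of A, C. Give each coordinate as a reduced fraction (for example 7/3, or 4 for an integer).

A = (17, 12)
C = (0, 9)

1. A_x = 17  [A = 2·M−B = 2·(13, 16)−(9, 20)]
2. A_y = 12  [A = 2·M−B = 2·(13, 16)−(9, 20)]
   so A = (17, 12)
3. C_x = 0  [C = 2·N−B = 2·(9/2, 29/2)−(9, 20)]
4. C_y = 9  [C = 2·N−B = 2·(9/2, 29/2)−(9, 20)]
   so C = (0, 9)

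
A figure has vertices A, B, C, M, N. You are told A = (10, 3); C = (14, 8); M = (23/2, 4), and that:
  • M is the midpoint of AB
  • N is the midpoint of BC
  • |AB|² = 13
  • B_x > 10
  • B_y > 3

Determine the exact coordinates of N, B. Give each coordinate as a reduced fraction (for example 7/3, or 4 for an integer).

N = (27/2, 13/2)
B = (13, 5)

1. B_x = 13  [B = 2·M−A = 2·(23/2, 4)−(10, 3)]
2. B_y = 5  [B = 2·M−A = 2·(23/2, 4)−(10, 3)]
   so B = (13, 5)
3. N_x = 27/2  [2·N = B+C = (13, 5)+(14, 8)]
4. N_y = 13/2  [2·N = B+C = (13, 5)+(14, 8)]
   so N = (27/2, 13/2)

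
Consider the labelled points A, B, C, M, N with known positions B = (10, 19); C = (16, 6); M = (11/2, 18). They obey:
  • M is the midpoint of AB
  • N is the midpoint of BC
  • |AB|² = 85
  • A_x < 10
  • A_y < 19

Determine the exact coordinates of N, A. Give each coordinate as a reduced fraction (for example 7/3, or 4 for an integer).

N = (13, 25/2)
A = (1, 17)

1. A_x = 1  [A = 2·M−B = 2·(11/2, 18)−(10, 19)]
2. A_y = 17  [A = 2·M−B = 2·(11/2, 18)−(10, 19)]
   so A = (1, 17)
3. N_x = 13  [2·N = B+C = (10, 19)+(16, 6)]
4. N_y = 25/2  [2·N = B+C = (10, 19)+(16, 6)]
   so N = (13, 25/2)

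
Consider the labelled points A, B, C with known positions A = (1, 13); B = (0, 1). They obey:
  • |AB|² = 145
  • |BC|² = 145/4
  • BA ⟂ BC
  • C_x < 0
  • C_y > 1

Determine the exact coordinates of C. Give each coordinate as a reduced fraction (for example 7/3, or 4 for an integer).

1. C_x = -6  [[BA ⟂ BC ⇒ 1x+12y-12=0] ∩ [|C−(0, 1)|²=145/4]]
2. C_y = 3/2  [[BA ⟂ BC ⇒ 1x+12y-12=0] ∩ [|C−(0, 1)|²=145/4]]
   so C = (-6, 3/2)

C = (-6, 3/2)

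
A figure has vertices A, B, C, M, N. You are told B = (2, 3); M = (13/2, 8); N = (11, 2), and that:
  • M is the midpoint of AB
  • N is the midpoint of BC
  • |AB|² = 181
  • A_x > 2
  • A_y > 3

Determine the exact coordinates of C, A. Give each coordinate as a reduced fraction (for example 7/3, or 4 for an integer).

C = (20, 1)
A = (11, 13)

1. A_x = 11  [A = 2·M−B = 2·(13/2, 8)−(2, 3)]
2. A_y = 13  [A = 2·M−B = 2·(13/2, 8)−(2, 3)]
   so A = (11, 13)
3. C_x = 20  [C = 2·N−B = 2·(11, 2)−(2, 3)]
4. C_y = 1  [C = 2·N−B = 2·(11, 2)−(2, 3)]
   so C = (20, 1)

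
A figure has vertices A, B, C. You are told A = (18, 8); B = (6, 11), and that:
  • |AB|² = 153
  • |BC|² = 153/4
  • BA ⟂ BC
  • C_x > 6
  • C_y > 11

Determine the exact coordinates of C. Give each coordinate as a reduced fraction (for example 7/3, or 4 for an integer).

1. C_x = 15/2  [[BA ⟂ BC ⇒ 12x-3y-39=0] ∩ [|C−(6, 11)|²=153/4]]
2. C_y = 17  [[BA ⟂ BC ⇒ 12x-3y-39=0] ∩ [|C−(6, 11)|²=153/4]]
   so C = (15/2, 17)

C = (15/2, 17)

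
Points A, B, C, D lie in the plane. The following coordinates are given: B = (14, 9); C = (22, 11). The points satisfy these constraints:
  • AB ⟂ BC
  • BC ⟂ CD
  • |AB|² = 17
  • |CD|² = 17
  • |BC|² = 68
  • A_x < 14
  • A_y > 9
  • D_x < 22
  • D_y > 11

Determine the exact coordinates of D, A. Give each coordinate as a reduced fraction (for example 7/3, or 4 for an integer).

1. D_x = 21  [[BC ⟂ CD ⇒ 8x+2y-198=0] ∩ [|D−(22, 11)|²=17]]
2. D_y = 15  [[BC ⟂ CD ⇒ 8x+2y-198=0] ∩ [|D−(22, 11)|²=17]]
   so D = (21, 15)
3. A_x = 13  [[AB ⟂ BC ⇒ -8x-2y+130=0] ∩ [|A−(14, 9)|²=17]]
4. A_y = 13  [[AB ⟂ BC ⇒ -8x-2y+130=0] ∩ [|A−(14, 9)|²=17]]
   so A = (13, 13)

D = (21, 15)
A = (13, 13)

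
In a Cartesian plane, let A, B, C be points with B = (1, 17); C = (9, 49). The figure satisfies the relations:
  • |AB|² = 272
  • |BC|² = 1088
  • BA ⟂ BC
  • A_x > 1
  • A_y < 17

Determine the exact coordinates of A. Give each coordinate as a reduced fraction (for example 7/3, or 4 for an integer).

A = (17, 13)

1. A_x = 17  [[BA ⟂ BC ⇒ 8x+32y-552=0] ∩ [|A−(1, 17)|²=272]]
2. A_y = 13  [[BA ⟂ BC ⇒ 8x+32y-552=0] ∩ [|A−(1, 17)|²=272]]
   so A = (17, 13)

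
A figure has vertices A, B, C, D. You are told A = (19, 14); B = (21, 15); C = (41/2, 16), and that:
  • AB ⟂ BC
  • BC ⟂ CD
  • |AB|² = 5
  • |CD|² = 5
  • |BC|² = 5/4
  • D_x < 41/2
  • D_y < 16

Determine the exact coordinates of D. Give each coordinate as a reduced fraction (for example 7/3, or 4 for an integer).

1. D_x = 37/2  [[BC ⟂ CD ⇒ -1/2x+1y-23/4=0] ∩ [|D−(41/2, 16)|²=5]]
2. D_y = 15  [[BC ⟂ CD ⇒ -1/2x+1y-23/4=0] ∩ [|D−(41/2, 16)|²=5]]
   so D = (37/2, 15)

D = (37/2, 15)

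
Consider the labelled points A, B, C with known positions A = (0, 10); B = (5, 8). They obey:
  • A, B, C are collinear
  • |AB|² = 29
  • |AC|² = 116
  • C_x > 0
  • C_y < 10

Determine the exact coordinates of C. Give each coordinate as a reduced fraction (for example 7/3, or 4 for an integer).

C = (10, 6)

1. C_x = 10  [[A, B, C are collinear ⇒ 2x+5y-50=0] ∩ [|C−(0, 10)|²=116]]
2. C_y = 6  [[A, B, C are collinear ⇒ 2x+5y-50=0] ∩ [|C−(0, 10)|²=116]]
   so C = (10, 6)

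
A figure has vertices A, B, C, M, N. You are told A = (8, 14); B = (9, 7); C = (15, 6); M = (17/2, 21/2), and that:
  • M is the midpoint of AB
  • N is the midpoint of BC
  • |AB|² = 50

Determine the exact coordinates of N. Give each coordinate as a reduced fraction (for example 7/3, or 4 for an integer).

1. N_x = 12  [2·N = B+C = (9, 7)+(15, 6)]
2. N_y = 13/2  [2·N = B+C = (9, 7)+(15, 6)]
   so N = (12, 13/2)

N = (12, 13/2)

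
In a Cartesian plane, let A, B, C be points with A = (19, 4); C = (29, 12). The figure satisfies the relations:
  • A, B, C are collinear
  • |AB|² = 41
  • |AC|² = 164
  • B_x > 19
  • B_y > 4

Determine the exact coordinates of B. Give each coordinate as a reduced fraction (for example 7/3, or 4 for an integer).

1. B_x = 24  [[A, B, C are collinear ⇒ 8x-10y-112=0] ∩ [|B−(19, 4)|²=41]]
2. B_y = 8  [[A, B, C are collinear ⇒ 8x-10y-112=0] ∩ [|B−(19, 4)|²=41]]
   so B = (24, 8)

B = (24, 8)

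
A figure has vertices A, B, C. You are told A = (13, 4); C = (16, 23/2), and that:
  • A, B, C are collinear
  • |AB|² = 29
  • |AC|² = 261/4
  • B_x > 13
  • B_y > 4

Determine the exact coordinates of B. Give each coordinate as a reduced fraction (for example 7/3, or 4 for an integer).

B = (15, 9)

1. B_x = 15  [[A, B, C are collinear ⇒ 15/2x-3y-171/2=0] ∩ [|B−(13, 4)|²=29]]
2. B_y = 9  [[A, B, C are collinear ⇒ 15/2x-3y-171/2=0] ∩ [|B−(13, 4)|²=29]]
   so B = (15, 9)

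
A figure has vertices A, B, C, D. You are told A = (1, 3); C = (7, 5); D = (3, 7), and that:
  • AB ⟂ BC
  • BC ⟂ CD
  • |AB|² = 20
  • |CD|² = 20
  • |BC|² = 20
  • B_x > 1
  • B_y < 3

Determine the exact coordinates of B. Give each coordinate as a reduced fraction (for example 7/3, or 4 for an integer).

1. B_x = 5  [[BC ⟂ CD ⇒ 4x-2y-18=0] ∩ [|B−(1, 3)|²=20]]
2. B_y = 1  [[BC ⟂ CD ⇒ 4x-2y-18=0] ∩ [|B−(1, 3)|²=20]]
   so B = (5, 1)

B = (5, 1)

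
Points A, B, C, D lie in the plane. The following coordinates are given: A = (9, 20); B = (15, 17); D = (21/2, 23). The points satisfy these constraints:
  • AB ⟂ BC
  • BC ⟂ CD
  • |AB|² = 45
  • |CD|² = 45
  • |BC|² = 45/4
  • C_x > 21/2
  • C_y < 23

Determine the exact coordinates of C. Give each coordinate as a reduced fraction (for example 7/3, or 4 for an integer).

1. C_x = 33/2  [[AB ⟂ BC ⇒ 6x-3y-39=0] ∩ [|C−(21/2, 23)|²=45]]
2. C_y = 20  [[AB ⟂ BC ⇒ 6x-3y-39=0] ∩ [|C−(21/2, 23)|²=45]]
   so C = (33/2, 20)

C = (33/2, 20)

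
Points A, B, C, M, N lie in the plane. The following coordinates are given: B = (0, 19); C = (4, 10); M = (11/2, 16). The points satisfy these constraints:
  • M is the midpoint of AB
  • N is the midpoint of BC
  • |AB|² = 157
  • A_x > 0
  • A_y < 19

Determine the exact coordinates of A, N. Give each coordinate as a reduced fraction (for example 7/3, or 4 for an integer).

1. A_x = 11  [A = 2·M−B = 2·(11/2, 16)−(0, 19)]
2. A_y = 13  [A = 2·M−B = 2·(11/2, 16)−(0, 19)]
   so A = (11, 13)
3. N_x = 2  [2·N = B+C = (0, 19)+(4, 10)]
4. N_y = 29/2  [2·N = B+C = (0, 19)+(4, 10)]
   so N = (2, 29/2)

A = (11, 13)
N = (2, 29/2)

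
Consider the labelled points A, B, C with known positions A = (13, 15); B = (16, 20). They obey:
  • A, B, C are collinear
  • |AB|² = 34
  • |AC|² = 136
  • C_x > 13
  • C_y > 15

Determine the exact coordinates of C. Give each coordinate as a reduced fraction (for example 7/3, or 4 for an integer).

C = (19, 25)

1. C_x = 19  [[A, B, C are collinear ⇒ -5x+3y+20=0] ∩ [|C−(13, 15)|²=136]]
2. C_y = 25  [[A, B, C are collinear ⇒ -5x+3y+20=0] ∩ [|C−(13, 15)|²=136]]
   so C = (19, 25)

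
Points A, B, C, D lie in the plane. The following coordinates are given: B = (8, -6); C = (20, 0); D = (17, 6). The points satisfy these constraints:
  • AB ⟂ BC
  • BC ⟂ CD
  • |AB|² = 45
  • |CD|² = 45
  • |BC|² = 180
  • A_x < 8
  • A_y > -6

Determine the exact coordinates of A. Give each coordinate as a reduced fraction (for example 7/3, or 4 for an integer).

A = (5, 0)

1. A_x = 5  [[AB ⟂ BC ⇒ -12x-6y+60=0] ∩ [|A−(8, -6)|²=45]]
2. A_y = 0  [[AB ⟂ BC ⇒ -12x-6y+60=0] ∩ [|A−(8, -6)|²=45]]
   so A = (5, 0)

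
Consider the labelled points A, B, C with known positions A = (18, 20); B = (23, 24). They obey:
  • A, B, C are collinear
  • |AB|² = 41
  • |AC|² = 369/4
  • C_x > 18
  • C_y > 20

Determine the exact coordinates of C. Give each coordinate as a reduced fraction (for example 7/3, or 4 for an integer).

C = (51/2, 26)

1. C_x = 51/2  [[A, B, C are collinear ⇒ -4x+5y-28=0] ∩ [|C−(18, 20)|²=369/4]]
2. C_y = 26  [[A, B, C are collinear ⇒ -4x+5y-28=0] ∩ [|C−(18, 20)|²=369/4]]
   so C = (51/2, 26)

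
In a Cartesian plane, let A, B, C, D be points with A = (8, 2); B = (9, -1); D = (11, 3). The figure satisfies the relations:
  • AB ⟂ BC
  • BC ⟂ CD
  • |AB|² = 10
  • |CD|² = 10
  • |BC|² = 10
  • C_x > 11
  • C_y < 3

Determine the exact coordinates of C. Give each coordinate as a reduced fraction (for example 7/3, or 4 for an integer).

1. C_x = 12  [[AB ⟂ BC ⇒ 1x-3y-12=0] ∩ [|C−(11, 3)|²=10]]
2. C_y = 0  [[AB ⟂ BC ⇒ 1x-3y-12=0] ∩ [|C−(11, 3)|²=10]]
   so C = (12, 0)

C = (12, 0)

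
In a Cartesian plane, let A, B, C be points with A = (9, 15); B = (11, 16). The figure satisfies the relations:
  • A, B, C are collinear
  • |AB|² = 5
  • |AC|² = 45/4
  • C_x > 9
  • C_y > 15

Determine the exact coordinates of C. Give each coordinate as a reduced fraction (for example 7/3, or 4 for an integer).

1. C_x = 12  [[A, B, C are collinear ⇒ -1x+2y-21=0] ∩ [|C−(9, 15)|²=45/4]]
2. C_y = 33/2  [[A, B, C are collinear ⇒ -1x+2y-21=0] ∩ [|C−(9, 15)|²=45/4]]
   so C = (12, 33/2)

C = (12, 33/2)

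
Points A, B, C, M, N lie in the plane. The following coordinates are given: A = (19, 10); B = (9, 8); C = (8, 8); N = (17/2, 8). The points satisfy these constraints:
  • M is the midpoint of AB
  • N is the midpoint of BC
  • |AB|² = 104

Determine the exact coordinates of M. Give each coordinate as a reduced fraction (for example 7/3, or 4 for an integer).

M = (14, 9)

1. M_x = 14  [2·M = A+B = (19, 10)+(9, 8)]
2. M_y = 9  [2·M = A+B = (19, 10)+(9, 8)]
   so M = (14, 9)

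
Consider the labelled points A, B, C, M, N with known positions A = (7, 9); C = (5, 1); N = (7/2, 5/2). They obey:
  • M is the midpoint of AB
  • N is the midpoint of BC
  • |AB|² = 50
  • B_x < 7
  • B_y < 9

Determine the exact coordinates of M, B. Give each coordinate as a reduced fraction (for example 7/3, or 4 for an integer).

M = (9/2, 13/2)
B = (2, 4)

1. B_x = 2  [B = 2·N−C = 2·(7/2, 5/2)−(5, 1)]
2. B_y = 4  [B = 2·N−C = 2·(7/2, 5/2)−(5, 1)]
   so B = (2, 4)
3. M_x = 9/2  [2·M = A+B = (7, 9)+(2, 4)]
4. M_y = 13/2  [2·M = A+B = (7, 9)+(2, 4)]
   so M = (9/2, 13/2)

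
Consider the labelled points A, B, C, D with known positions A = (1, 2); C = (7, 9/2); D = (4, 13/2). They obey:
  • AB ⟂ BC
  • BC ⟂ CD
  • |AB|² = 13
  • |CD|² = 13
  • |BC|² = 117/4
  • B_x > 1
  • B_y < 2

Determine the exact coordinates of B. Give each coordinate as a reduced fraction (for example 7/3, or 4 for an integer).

B = (4, 0)

1. B_x = 4  [[BC ⟂ CD ⇒ 3x-2y-12=0] ∩ [|B−(1, 2)|²=13]]
2. B_y = 0  [[BC ⟂ CD ⇒ 3x-2y-12=0] ∩ [|B−(1, 2)|²=13]]
   so B = (4, 0)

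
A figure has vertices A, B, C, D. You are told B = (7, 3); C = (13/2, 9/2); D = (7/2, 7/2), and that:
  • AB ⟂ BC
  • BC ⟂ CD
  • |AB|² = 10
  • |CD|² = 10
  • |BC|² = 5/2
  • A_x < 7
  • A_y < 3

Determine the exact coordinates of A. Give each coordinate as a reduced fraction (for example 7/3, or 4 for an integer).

A = (4, 2)

1. A_x = 4  [[AB ⟂ BC ⇒ 1/2x-3/2y+1=0] ∩ [|A−(7, 3)|²=10]]
2. A_y = 2  [[AB ⟂ BC ⇒ 1/2x-3/2y+1=0] ∩ [|A−(7, 3)|²=10]]
   so A = (4, 2)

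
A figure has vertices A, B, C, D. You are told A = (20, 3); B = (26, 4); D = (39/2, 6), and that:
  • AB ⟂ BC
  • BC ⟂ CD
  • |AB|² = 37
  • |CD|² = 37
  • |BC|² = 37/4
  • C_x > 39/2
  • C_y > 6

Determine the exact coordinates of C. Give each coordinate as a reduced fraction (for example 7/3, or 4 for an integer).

1. C_x = 51/2  [[AB ⟂ BC ⇒ 6x+1y-160=0] ∩ [|C−(39/2, 6)|²=37]]
2. C_y = 7  [[AB ⟂ BC ⇒ 6x+1y-160=0] ∩ [|C−(39/2, 6)|²=37]]
   so C = (51/2, 7)

C = (51/2, 7)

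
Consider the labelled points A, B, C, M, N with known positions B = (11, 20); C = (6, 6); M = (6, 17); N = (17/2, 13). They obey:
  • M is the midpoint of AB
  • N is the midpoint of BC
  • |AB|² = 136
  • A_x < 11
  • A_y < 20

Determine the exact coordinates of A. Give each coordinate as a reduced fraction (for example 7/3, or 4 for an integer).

1. A_x = 1  [A = 2·M−B = 2·(6, 17)−(11, 20)]
2. A_y = 14  [A = 2·M−B = 2·(6, 17)−(11, 20)]
   so A = (1, 14)

A = (1, 14)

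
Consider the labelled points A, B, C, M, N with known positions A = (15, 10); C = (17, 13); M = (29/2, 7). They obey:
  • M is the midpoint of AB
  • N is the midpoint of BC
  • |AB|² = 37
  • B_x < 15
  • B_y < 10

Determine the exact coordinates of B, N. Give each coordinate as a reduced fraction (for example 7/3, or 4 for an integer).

1. B_x = 14  [B = 2·M−A = 2·(29/2, 7)−(15, 10)]
2. B_y = 4  [B = 2·M−A = 2·(29/2, 7)−(15, 10)]
   so B = (14, 4)
3. N_x = 31/2  [2·N = B+C = (14, 4)+(17, 13)]
4. N_y = 17/2  [2·N = B+C = (14, 4)+(17, 13)]
   so N = (31/2, 17/2)

B = (14, 4)
N = (31/2, 17/2)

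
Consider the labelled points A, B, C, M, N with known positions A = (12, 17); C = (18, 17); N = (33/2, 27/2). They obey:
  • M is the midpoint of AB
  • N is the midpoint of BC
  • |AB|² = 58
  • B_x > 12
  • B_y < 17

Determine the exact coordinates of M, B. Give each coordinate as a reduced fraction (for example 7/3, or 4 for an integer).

1. B_x = 15  [B = 2·N−C = 2·(33/2, 27/2)−(18, 17)]
2. B_y = 10  [B = 2·N−C = 2·(33/2, 27/2)−(18, 17)]
   so B = (15, 10)
3. M_x = 27/2  [2·M = A+B = (12, 17)+(15, 10)]
4. M_y = 27/2  [2·M = A+B = (12, 17)+(15, 10)]
   so M = (27/2, 27/2)

M = (27/2, 27/2)
B = (15, 10)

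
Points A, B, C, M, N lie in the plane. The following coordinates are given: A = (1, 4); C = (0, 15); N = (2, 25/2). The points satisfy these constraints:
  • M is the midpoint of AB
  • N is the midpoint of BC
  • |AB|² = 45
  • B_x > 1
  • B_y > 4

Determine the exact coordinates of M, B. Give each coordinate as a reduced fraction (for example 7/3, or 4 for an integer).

M = (5/2, 7)
B = (4, 10)

1. B_x = 4  [B = 2·N−C = 2·(2, 25/2)−(0, 15)]
2. B_y = 10  [B = 2·N−C = 2·(2, 25/2)−(0, 15)]
   so B = (4, 10)
3. M_x = 5/2  [2·M = A+B = (1, 4)+(4, 10)]
4. M_y = 7  [2·M = A+B = (1, 4)+(4, 10)]
   so M = (5/2, 7)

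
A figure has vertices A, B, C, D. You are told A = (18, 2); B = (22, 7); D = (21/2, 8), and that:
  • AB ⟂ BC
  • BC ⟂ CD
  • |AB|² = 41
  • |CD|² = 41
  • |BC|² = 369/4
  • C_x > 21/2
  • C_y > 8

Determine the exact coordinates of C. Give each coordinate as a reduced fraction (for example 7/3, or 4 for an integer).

C = (29/2, 13)

1. C_x = 29/2  [[AB ⟂ BC ⇒ 4x+5y-123=0] ∩ [|C−(21/2, 8)|²=41]]
2. C_y = 13  [[AB ⟂ BC ⇒ 4x+5y-123=0] ∩ [|C−(21/2, 8)|²=41]]
   so C = (29/2, 13)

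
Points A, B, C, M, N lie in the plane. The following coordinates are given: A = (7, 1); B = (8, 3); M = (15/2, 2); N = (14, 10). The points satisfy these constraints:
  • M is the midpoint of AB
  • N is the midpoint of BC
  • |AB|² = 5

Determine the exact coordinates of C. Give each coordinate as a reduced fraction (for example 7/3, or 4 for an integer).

1. C_x = 20  [C = 2·N−B = 2·(14, 10)−(8, 3)]
2. C_y = 17  [C = 2·N−B = 2·(14, 10)−(8, 3)]
   so C = (20, 17)

C = (20, 17)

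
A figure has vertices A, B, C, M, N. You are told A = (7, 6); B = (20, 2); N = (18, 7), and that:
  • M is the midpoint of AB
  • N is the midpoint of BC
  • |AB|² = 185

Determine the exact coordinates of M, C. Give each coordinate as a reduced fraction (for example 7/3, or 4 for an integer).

1. M_x = 27/2  [2·M = A+B = (7, 6)+(20, 2)]
2. M_y = 4  [2·M = A+B = (7, 6)+(20, 2)]
   so M = (27/2, 4)
3. C_x = 16  [C = 2·N−B = 2·(18, 7)−(20, 2)]
4. C_y = 12  [C = 2·N−B = 2·(18, 7)−(20, 2)]
   so C = (16, 12)

M = (27/2, 4)
C = (16, 12)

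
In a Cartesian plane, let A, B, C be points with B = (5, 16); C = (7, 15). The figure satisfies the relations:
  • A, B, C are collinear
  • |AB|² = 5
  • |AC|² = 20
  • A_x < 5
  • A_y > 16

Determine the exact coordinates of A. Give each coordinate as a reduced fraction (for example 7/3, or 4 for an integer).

A = (3, 17)

1. A_x = 3  [[A, B, C are collinear ⇒ 1x+2y-37=0] ∩ [|A−(5, 16)|²=5]]
2. A_y = 17  [[A, B, C are collinear ⇒ 1x+2y-37=0] ∩ [|A−(5, 16)|²=5]]
   so A = (3, 17)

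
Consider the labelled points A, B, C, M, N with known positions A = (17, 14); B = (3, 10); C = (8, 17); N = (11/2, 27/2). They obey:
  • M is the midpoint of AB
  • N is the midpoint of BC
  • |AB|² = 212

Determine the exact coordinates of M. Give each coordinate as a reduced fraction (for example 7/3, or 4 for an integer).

1. M_x = 10  [2·M = A+B = (17, 14)+(3, 10)]
2. M_y = 12  [2·M = A+B = (17, 14)+(3, 10)]
   so M = (10, 12)

M = (10, 12)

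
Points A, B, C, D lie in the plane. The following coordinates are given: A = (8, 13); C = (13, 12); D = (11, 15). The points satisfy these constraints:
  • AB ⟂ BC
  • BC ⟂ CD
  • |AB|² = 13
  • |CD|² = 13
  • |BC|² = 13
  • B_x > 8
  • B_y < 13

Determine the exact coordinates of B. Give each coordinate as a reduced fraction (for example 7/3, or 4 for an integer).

B = (10, 10)

1. B_x = 10  [[BC ⟂ CD ⇒ 2x-3y+10=0] ∩ [|B−(8, 13)|²=13]]
2. B_y = 10  [[BC ⟂ CD ⇒ 2x-3y+10=0] ∩ [|B−(8, 13)|²=13]]
   so B = (10, 10)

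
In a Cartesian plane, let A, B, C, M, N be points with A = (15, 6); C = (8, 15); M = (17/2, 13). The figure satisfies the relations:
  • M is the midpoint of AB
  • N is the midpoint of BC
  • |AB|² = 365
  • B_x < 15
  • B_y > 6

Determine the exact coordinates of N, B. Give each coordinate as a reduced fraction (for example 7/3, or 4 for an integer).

1. B_x = 2  [B = 2·M−A = 2·(17/2, 13)−(15, 6)]
2. B_y = 20  [B = 2·M−A = 2·(17/2, 13)−(15, 6)]
   so B = (2, 20)
3. N_x = 5  [2·N = B+C = (2, 20)+(8, 15)]
4. N_y = 35/2  [2·N = B+C = (2, 20)+(8, 15)]
   so N = (5, 35/2)

N = (5, 35/2)
B = (2, 20)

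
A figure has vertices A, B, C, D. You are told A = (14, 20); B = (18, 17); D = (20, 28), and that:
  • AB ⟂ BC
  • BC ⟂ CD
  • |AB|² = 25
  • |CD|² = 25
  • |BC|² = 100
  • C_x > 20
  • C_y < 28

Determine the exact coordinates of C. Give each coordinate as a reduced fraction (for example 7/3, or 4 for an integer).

1. C_x = 24  [[AB ⟂ BC ⇒ 4x-3y-21=0] ∩ [|C−(20, 28)|²=25]]
2. C_y = 25  [[AB ⟂ BC ⇒ 4x-3y-21=0] ∩ [|C−(20, 28)|²=25]]
   so C = (24, 25)

C = (24, 25)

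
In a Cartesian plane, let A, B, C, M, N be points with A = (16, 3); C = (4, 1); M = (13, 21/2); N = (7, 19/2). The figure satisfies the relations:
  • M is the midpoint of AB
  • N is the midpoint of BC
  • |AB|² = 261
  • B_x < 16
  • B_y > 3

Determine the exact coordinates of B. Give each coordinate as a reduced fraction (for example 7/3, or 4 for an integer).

1. B_x = 10  [B = 2·M−A = 2·(13, 21/2)−(16, 3)]
2. B_y = 18  [B = 2·M−A = 2·(13, 21/2)−(16, 3)]
   so B = (10, 18)

B = (10, 18)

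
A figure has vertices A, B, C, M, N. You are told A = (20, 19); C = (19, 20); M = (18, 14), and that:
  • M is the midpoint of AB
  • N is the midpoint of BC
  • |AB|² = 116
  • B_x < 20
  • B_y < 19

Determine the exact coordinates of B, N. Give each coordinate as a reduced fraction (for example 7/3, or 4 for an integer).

1. B_x = 16  [B = 2·M−A = 2·(18, 14)−(20, 19)]
2. B_y = 9  [B = 2·M−A = 2·(18, 14)−(20, 19)]
   so B = (16, 9)
3. N_x = 35/2  [2·N = B+C = (16, 9)+(19, 20)]
4. N_y = 29/2  [2·N = B+C = (16, 9)+(19, 20)]
   so N = (35/2, 29/2)

B = (16, 9)
N = (35/2, 29/2)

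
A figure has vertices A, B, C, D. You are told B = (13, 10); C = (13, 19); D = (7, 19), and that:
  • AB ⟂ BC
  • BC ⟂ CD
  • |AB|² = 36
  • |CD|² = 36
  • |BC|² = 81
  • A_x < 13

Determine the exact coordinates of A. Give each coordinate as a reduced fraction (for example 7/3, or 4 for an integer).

A = (7, 10)

1. A_x = 7  [[AB ⟂ BC ⇒ -9y+90=0] ∩ [|A−(13, 10)|²=36]]
2. A_y = 10  [[AB ⟂ BC ⇒ -9y+90=0] ∩ [|A−(13, 10)|²=36]]
   so A = (7, 10)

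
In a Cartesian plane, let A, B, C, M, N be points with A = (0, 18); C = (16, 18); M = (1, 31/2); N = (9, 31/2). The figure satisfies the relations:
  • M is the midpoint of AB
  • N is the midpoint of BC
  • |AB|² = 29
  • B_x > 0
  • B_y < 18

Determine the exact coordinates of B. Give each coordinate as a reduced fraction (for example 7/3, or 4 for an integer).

1. B_x = 2  [B = 2·M−A = 2·(1, 31/2)−(0, 18)]
2. B_y = 13  [B = 2·M−A = 2·(1, 31/2)−(0, 18)]
   so B = (2, 13)

B = (2, 13)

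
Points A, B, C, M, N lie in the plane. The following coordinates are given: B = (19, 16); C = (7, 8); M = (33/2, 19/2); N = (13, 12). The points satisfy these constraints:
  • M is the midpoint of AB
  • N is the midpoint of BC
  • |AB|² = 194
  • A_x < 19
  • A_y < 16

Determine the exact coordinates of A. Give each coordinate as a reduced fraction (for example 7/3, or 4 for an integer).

A = (14, 3)

1. A_x = 14  [A = 2·M−B = 2·(33/2, 19/2)−(19, 16)]
2. A_y = 3  [A = 2·M−B = 2·(33/2, 19/2)−(19, 16)]
   so A = (14, 3)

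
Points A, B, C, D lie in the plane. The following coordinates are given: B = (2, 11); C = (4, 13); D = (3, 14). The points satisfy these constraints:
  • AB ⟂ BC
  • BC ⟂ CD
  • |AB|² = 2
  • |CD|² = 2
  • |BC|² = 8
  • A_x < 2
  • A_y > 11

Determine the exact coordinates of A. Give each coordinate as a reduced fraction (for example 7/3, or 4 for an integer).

A = (1, 12)

1. A_x = 1  [[AB ⟂ BC ⇒ -2x-2y+26=0] ∩ [|A−(2, 11)|²=2]]
2. A_y = 12  [[AB ⟂ BC ⇒ -2x-2y+26=0] ∩ [|A−(2, 11)|²=2]]
   so A = (1, 12)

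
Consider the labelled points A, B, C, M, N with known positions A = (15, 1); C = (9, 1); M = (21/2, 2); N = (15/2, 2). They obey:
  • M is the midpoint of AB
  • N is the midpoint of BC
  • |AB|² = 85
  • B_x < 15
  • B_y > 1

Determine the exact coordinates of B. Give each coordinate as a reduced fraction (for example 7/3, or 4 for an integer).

B = (6, 3)

1. B_x = 6  [B = 2·M−A = 2·(21/2, 2)−(15, 1)]
2. B_y = 3  [B = 2·M−A = 2·(21/2, 2)−(15, 1)]
   so B = (6, 3)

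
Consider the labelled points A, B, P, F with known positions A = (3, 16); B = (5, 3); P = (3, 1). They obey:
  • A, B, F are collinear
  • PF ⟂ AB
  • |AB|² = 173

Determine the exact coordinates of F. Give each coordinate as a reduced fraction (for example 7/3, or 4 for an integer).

F = (909/173, 233/173)

1. F_x = 909/173  [[A, B, F are collinear ⇒ 13x+2y-71=0] ∩ [PF ⟂ AB ⇒ 2x-13y+7=0]]
2. F_y = 233/173  [[A, B, F are collinear ⇒ 13x+2y-71=0] ∩ [PF ⟂ AB ⇒ 2x-13y+7=0]]
   so F = (909/173, 233/173)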